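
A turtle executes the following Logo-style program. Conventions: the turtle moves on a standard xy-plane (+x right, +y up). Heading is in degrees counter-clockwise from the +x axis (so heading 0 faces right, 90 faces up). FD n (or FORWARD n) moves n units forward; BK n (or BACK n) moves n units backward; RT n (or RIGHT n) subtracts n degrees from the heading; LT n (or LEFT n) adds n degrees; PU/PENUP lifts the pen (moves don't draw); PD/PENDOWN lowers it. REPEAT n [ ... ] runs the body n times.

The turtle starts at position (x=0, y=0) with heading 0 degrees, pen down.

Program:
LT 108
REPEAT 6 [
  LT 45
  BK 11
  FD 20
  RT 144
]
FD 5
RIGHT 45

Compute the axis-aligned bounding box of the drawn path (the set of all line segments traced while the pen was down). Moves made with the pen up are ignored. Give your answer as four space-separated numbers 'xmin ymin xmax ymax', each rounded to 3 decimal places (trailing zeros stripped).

Answer: -18.194 -10.088 12.534 19.145

Derivation:
Executing turtle program step by step:
Start: pos=(0,0), heading=0, pen down
LT 108: heading 0 -> 108
REPEAT 6 [
  -- iteration 1/6 --
  LT 45: heading 108 -> 153
  BK 11: (0,0) -> (9.801,-4.994) [heading=153, draw]
  FD 20: (9.801,-4.994) -> (-8.019,4.086) [heading=153, draw]
  RT 144: heading 153 -> 9
  -- iteration 2/6 --
  LT 45: heading 9 -> 54
  BK 11: (-8.019,4.086) -> (-14.485,-4.813) [heading=54, draw]
  FD 20: (-14.485,-4.813) -> (-2.729,11.367) [heading=54, draw]
  RT 144: heading 54 -> 270
  -- iteration 3/6 --
  LT 45: heading 270 -> 315
  BK 11: (-2.729,11.367) -> (-10.507,19.145) [heading=315, draw]
  FD 20: (-10.507,19.145) -> (3.635,5.003) [heading=315, draw]
  RT 144: heading 315 -> 171
  -- iteration 4/6 --
  LT 45: heading 171 -> 216
  BK 11: (3.635,5.003) -> (12.534,11.469) [heading=216, draw]
  FD 20: (12.534,11.469) -> (-3.646,-0.287) [heading=216, draw]
  RT 144: heading 216 -> 72
  -- iteration 5/6 --
  LT 45: heading 72 -> 117
  BK 11: (-3.646,-0.287) -> (1.348,-10.088) [heading=117, draw]
  FD 20: (1.348,-10.088) -> (-7.732,7.732) [heading=117, draw]
  RT 144: heading 117 -> 333
  -- iteration 6/6 --
  LT 45: heading 333 -> 18
  BK 11: (-7.732,7.732) -> (-18.194,4.333) [heading=18, draw]
  FD 20: (-18.194,4.333) -> (0.827,10.513) [heading=18, draw]
  RT 144: heading 18 -> 234
]
FD 5: (0.827,10.513) -> (-2.112,6.468) [heading=234, draw]
RT 45: heading 234 -> 189
Final: pos=(-2.112,6.468), heading=189, 13 segment(s) drawn

Segment endpoints: x in {-18.194, -14.485, -10.507, -8.019, -7.732, -3.646, -2.729, -2.112, 0, 0.827, 1.348, 3.635, 9.801, 12.534}, y in {-10.088, -4.994, -4.813, -0.287, 0, 4.086, 4.333, 5.003, 6.468, 7.732, 10.513, 11.367, 11.469, 19.145}
xmin=-18.194, ymin=-10.088, xmax=12.534, ymax=19.145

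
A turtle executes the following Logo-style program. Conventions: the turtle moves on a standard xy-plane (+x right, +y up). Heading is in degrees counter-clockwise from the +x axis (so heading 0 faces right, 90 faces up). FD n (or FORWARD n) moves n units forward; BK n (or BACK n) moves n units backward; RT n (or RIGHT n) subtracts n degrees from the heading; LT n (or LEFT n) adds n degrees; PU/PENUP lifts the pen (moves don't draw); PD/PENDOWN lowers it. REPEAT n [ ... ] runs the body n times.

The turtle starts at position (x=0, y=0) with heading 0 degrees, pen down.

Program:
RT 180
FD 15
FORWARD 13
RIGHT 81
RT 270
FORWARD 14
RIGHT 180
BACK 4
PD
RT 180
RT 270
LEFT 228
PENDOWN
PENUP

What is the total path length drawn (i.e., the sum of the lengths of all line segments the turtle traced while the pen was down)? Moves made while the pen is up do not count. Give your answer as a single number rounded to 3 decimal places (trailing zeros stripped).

Answer: 46

Derivation:
Executing turtle program step by step:
Start: pos=(0,0), heading=0, pen down
RT 180: heading 0 -> 180
FD 15: (0,0) -> (-15,0) [heading=180, draw]
FD 13: (-15,0) -> (-28,0) [heading=180, draw]
RT 81: heading 180 -> 99
RT 270: heading 99 -> 189
FD 14: (-28,0) -> (-41.828,-2.19) [heading=189, draw]
RT 180: heading 189 -> 9
BK 4: (-41.828,-2.19) -> (-45.778,-2.816) [heading=9, draw]
PD: pen down
RT 180: heading 9 -> 189
RT 270: heading 189 -> 279
LT 228: heading 279 -> 147
PD: pen down
PU: pen up
Final: pos=(-45.778,-2.816), heading=147, 4 segment(s) drawn

Segment lengths:
  seg 1: (0,0) -> (-15,0), length = 15
  seg 2: (-15,0) -> (-28,0), length = 13
  seg 3: (-28,0) -> (-41.828,-2.19), length = 14
  seg 4: (-41.828,-2.19) -> (-45.778,-2.816), length = 4
Total = 46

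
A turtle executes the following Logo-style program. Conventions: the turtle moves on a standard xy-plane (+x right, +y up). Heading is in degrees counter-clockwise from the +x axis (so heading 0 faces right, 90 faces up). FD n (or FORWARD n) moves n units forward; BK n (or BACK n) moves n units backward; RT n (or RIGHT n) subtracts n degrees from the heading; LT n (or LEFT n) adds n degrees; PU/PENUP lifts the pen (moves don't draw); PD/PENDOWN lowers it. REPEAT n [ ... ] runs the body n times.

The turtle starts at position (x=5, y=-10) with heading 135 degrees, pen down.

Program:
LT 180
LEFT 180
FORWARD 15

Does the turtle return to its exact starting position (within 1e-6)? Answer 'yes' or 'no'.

Executing turtle program step by step:
Start: pos=(5,-10), heading=135, pen down
LT 180: heading 135 -> 315
LT 180: heading 315 -> 135
FD 15: (5,-10) -> (-5.607,0.607) [heading=135, draw]
Final: pos=(-5.607,0.607), heading=135, 1 segment(s) drawn

Start position: (5, -10)
Final position: (-5.607, 0.607)
Distance = 15; >= 1e-6 -> NOT closed

Answer: no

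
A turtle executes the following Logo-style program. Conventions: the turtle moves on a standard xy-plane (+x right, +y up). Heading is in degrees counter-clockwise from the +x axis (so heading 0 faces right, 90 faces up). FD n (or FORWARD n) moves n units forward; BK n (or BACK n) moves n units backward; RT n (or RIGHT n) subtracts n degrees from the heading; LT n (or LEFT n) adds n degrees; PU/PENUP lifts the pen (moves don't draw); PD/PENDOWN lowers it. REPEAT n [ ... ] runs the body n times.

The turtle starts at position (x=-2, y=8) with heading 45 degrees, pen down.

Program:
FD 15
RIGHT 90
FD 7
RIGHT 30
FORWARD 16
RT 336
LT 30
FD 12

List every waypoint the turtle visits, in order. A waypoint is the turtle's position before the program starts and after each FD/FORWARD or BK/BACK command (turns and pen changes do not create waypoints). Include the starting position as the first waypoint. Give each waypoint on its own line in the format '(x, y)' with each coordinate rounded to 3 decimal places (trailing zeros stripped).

Executing turtle program step by step:
Start: pos=(-2,8), heading=45, pen down
FD 15: (-2,8) -> (8.607,18.607) [heading=45, draw]
RT 90: heading 45 -> 315
FD 7: (8.607,18.607) -> (13.556,13.657) [heading=315, draw]
RT 30: heading 315 -> 285
FD 16: (13.556,13.657) -> (17.697,-1.798) [heading=285, draw]
RT 336: heading 285 -> 309
LT 30: heading 309 -> 339
FD 12: (17.697,-1.798) -> (28.9,-6.098) [heading=339, draw]
Final: pos=(28.9,-6.098), heading=339, 4 segment(s) drawn
Waypoints (5 total):
(-2, 8)
(8.607, 18.607)
(13.556, 13.657)
(17.697, -1.798)
(28.9, -6.098)

Answer: (-2, 8)
(8.607, 18.607)
(13.556, 13.657)
(17.697, -1.798)
(28.9, -6.098)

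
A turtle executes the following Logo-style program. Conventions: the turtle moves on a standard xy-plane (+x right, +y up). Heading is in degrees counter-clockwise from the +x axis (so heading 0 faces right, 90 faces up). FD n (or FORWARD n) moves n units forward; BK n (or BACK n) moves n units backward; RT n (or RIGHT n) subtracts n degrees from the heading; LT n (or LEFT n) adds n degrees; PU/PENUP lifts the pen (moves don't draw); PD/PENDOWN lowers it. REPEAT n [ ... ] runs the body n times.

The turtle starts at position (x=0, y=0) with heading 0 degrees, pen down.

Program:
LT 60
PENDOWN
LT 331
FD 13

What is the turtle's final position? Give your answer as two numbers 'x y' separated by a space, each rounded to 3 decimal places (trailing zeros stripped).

Executing turtle program step by step:
Start: pos=(0,0), heading=0, pen down
LT 60: heading 0 -> 60
PD: pen down
LT 331: heading 60 -> 31
FD 13: (0,0) -> (11.143,6.695) [heading=31, draw]
Final: pos=(11.143,6.695), heading=31, 1 segment(s) drawn

Answer: 11.143 6.695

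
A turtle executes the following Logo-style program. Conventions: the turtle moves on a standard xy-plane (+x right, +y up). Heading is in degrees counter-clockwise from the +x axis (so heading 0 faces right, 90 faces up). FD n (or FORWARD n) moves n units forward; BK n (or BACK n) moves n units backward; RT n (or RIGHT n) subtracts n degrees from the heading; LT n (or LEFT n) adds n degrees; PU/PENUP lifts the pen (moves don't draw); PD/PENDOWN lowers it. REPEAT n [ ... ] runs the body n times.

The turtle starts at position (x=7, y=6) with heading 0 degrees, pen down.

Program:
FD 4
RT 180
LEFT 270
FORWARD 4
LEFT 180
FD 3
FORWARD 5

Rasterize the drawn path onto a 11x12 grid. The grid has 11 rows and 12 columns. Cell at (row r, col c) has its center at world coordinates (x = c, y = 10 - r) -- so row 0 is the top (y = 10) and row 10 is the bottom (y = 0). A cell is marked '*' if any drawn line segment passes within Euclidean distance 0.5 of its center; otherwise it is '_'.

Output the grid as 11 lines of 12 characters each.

Answer: ___________*
___________*
___________*
___________*
_______*****
___________*
___________*
___________*
___________*
____________
____________

Derivation:
Segment 0: (7,6) -> (11,6)
Segment 1: (11,6) -> (11,10)
Segment 2: (11,10) -> (11,7)
Segment 3: (11,7) -> (11,2)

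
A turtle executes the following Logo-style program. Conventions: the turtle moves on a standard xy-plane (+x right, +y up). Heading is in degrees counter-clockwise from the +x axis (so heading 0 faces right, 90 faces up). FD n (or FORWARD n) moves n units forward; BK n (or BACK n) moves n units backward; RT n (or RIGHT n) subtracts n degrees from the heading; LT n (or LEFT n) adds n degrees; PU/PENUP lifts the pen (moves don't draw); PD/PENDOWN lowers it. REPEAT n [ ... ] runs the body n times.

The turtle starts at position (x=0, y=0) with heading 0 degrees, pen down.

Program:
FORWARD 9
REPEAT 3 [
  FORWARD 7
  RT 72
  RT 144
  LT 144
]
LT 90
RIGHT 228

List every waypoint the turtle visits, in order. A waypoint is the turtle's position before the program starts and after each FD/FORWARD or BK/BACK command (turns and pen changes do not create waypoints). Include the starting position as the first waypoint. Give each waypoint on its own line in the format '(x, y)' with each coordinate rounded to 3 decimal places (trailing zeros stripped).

Answer: (0, 0)
(9, 0)
(16, 0)
(18.163, -6.657)
(12.5, -10.772)

Derivation:
Executing turtle program step by step:
Start: pos=(0,0), heading=0, pen down
FD 9: (0,0) -> (9,0) [heading=0, draw]
REPEAT 3 [
  -- iteration 1/3 --
  FD 7: (9,0) -> (16,0) [heading=0, draw]
  RT 72: heading 0 -> 288
  RT 144: heading 288 -> 144
  LT 144: heading 144 -> 288
  -- iteration 2/3 --
  FD 7: (16,0) -> (18.163,-6.657) [heading=288, draw]
  RT 72: heading 288 -> 216
  RT 144: heading 216 -> 72
  LT 144: heading 72 -> 216
  -- iteration 3/3 --
  FD 7: (18.163,-6.657) -> (12.5,-10.772) [heading=216, draw]
  RT 72: heading 216 -> 144
  RT 144: heading 144 -> 0
  LT 144: heading 0 -> 144
]
LT 90: heading 144 -> 234
RT 228: heading 234 -> 6
Final: pos=(12.5,-10.772), heading=6, 4 segment(s) drawn
Waypoints (5 total):
(0, 0)
(9, 0)
(16, 0)
(18.163, -6.657)
(12.5, -10.772)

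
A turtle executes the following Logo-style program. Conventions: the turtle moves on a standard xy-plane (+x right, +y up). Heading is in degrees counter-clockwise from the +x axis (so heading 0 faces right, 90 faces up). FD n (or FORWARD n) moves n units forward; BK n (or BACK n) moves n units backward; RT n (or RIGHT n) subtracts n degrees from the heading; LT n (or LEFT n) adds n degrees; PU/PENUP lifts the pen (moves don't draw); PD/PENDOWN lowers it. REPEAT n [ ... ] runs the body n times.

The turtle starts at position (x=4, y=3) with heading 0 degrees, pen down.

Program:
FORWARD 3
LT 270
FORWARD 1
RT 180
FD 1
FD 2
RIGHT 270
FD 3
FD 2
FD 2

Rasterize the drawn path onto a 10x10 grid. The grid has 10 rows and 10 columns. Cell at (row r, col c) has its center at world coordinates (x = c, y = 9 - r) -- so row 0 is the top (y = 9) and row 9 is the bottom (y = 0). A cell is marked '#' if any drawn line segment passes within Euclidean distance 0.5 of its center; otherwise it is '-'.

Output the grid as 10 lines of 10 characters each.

Segment 0: (4,3) -> (7,3)
Segment 1: (7,3) -> (7,2)
Segment 2: (7,2) -> (7,3)
Segment 3: (7,3) -> (7,5)
Segment 4: (7,5) -> (4,5)
Segment 5: (4,5) -> (2,5)
Segment 6: (2,5) -> (0,5)

Answer: ----------
----------
----------
----------
########--
-------#--
----####--
-------#--
----------
----------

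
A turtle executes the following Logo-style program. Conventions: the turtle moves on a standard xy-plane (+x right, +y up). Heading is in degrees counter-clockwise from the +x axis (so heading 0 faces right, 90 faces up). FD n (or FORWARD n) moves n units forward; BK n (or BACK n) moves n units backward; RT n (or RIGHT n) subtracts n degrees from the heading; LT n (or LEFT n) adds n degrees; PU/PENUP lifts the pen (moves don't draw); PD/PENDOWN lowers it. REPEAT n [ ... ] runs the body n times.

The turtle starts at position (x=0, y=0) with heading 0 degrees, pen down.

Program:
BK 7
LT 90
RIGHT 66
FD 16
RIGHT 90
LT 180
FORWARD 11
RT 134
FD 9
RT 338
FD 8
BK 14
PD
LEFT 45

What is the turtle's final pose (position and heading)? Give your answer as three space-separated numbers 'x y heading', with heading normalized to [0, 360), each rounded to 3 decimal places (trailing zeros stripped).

Executing turtle program step by step:
Start: pos=(0,0), heading=0, pen down
BK 7: (0,0) -> (-7,0) [heading=0, draw]
LT 90: heading 0 -> 90
RT 66: heading 90 -> 24
FD 16: (-7,0) -> (7.617,6.508) [heading=24, draw]
RT 90: heading 24 -> 294
LT 180: heading 294 -> 114
FD 11: (7.617,6.508) -> (3.143,16.557) [heading=114, draw]
RT 134: heading 114 -> 340
FD 9: (3.143,16.557) -> (11.6,13.479) [heading=340, draw]
RT 338: heading 340 -> 2
FD 8: (11.6,13.479) -> (19.595,13.758) [heading=2, draw]
BK 14: (19.595,13.758) -> (5.604,13.269) [heading=2, draw]
PD: pen down
LT 45: heading 2 -> 47
Final: pos=(5.604,13.269), heading=47, 6 segment(s) drawn

Answer: 5.604 13.269 47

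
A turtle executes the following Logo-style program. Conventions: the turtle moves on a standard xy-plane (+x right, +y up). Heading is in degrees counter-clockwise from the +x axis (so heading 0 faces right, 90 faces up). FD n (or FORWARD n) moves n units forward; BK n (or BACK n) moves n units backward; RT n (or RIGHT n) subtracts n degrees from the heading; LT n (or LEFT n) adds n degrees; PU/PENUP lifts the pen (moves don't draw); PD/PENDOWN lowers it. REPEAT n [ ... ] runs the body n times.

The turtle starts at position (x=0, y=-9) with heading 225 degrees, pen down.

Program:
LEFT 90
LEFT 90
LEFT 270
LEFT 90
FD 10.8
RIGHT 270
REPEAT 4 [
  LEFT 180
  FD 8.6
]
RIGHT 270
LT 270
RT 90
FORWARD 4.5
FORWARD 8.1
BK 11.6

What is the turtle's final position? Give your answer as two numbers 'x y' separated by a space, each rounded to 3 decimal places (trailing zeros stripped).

Executing turtle program step by step:
Start: pos=(0,-9), heading=225, pen down
LT 90: heading 225 -> 315
LT 90: heading 315 -> 45
LT 270: heading 45 -> 315
LT 90: heading 315 -> 45
FD 10.8: (0,-9) -> (7.637,-1.363) [heading=45, draw]
RT 270: heading 45 -> 135
REPEAT 4 [
  -- iteration 1/4 --
  LT 180: heading 135 -> 315
  FD 8.6: (7.637,-1.363) -> (13.718,-7.444) [heading=315, draw]
  -- iteration 2/4 --
  LT 180: heading 315 -> 135
  FD 8.6: (13.718,-7.444) -> (7.637,-1.363) [heading=135, draw]
  -- iteration 3/4 --
  LT 180: heading 135 -> 315
  FD 8.6: (7.637,-1.363) -> (13.718,-7.444) [heading=315, draw]
  -- iteration 4/4 --
  LT 180: heading 315 -> 135
  FD 8.6: (13.718,-7.444) -> (7.637,-1.363) [heading=135, draw]
]
RT 270: heading 135 -> 225
LT 270: heading 225 -> 135
RT 90: heading 135 -> 45
FD 4.5: (7.637,-1.363) -> (10.819,1.819) [heading=45, draw]
FD 8.1: (10.819,1.819) -> (16.546,7.546) [heading=45, draw]
BK 11.6: (16.546,7.546) -> (8.344,-0.656) [heading=45, draw]
Final: pos=(8.344,-0.656), heading=45, 8 segment(s) drawn

Answer: 8.344 -0.656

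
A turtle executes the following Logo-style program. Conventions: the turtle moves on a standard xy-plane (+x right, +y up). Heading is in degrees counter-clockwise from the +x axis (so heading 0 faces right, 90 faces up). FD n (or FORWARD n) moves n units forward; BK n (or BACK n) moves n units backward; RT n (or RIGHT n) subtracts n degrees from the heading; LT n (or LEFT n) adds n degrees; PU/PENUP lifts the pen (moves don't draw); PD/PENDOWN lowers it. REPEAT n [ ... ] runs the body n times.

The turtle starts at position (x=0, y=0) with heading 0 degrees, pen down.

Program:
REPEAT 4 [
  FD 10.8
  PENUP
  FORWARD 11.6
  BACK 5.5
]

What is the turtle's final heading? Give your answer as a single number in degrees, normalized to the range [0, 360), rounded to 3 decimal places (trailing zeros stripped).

Answer: 0

Derivation:
Executing turtle program step by step:
Start: pos=(0,0), heading=0, pen down
REPEAT 4 [
  -- iteration 1/4 --
  FD 10.8: (0,0) -> (10.8,0) [heading=0, draw]
  PU: pen up
  FD 11.6: (10.8,0) -> (22.4,0) [heading=0, move]
  BK 5.5: (22.4,0) -> (16.9,0) [heading=0, move]
  -- iteration 2/4 --
  FD 10.8: (16.9,0) -> (27.7,0) [heading=0, move]
  PU: pen up
  FD 11.6: (27.7,0) -> (39.3,0) [heading=0, move]
  BK 5.5: (39.3,0) -> (33.8,0) [heading=0, move]
  -- iteration 3/4 --
  FD 10.8: (33.8,0) -> (44.6,0) [heading=0, move]
  PU: pen up
  FD 11.6: (44.6,0) -> (56.2,0) [heading=0, move]
  BK 5.5: (56.2,0) -> (50.7,0) [heading=0, move]
  -- iteration 4/4 --
  FD 10.8: (50.7,0) -> (61.5,0) [heading=0, move]
  PU: pen up
  FD 11.6: (61.5,0) -> (73.1,0) [heading=0, move]
  BK 5.5: (73.1,0) -> (67.6,0) [heading=0, move]
]
Final: pos=(67.6,0), heading=0, 1 segment(s) drawn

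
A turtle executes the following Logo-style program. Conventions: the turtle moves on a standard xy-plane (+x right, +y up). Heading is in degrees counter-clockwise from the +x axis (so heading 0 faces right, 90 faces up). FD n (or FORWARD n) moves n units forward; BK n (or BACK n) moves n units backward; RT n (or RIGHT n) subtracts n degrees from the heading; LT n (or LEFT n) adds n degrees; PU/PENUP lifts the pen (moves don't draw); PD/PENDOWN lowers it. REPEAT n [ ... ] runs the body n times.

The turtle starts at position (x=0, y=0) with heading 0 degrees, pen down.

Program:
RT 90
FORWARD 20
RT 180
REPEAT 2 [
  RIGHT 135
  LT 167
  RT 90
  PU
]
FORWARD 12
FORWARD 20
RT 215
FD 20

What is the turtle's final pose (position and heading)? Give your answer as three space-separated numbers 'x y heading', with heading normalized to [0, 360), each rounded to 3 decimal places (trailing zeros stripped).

Executing turtle program step by step:
Start: pos=(0,0), heading=0, pen down
RT 90: heading 0 -> 270
FD 20: (0,0) -> (0,-20) [heading=270, draw]
RT 180: heading 270 -> 90
REPEAT 2 [
  -- iteration 1/2 --
  RT 135: heading 90 -> 315
  LT 167: heading 315 -> 122
  RT 90: heading 122 -> 32
  PU: pen up
  -- iteration 2/2 --
  RT 135: heading 32 -> 257
  LT 167: heading 257 -> 64
  RT 90: heading 64 -> 334
  PU: pen up
]
FD 12: (0,-20) -> (10.786,-25.26) [heading=334, move]
FD 20: (10.786,-25.26) -> (28.761,-34.028) [heading=334, move]
RT 215: heading 334 -> 119
FD 20: (28.761,-34.028) -> (19.065,-16.535) [heading=119, move]
Final: pos=(19.065,-16.535), heading=119, 1 segment(s) drawn

Answer: 19.065 -16.535 119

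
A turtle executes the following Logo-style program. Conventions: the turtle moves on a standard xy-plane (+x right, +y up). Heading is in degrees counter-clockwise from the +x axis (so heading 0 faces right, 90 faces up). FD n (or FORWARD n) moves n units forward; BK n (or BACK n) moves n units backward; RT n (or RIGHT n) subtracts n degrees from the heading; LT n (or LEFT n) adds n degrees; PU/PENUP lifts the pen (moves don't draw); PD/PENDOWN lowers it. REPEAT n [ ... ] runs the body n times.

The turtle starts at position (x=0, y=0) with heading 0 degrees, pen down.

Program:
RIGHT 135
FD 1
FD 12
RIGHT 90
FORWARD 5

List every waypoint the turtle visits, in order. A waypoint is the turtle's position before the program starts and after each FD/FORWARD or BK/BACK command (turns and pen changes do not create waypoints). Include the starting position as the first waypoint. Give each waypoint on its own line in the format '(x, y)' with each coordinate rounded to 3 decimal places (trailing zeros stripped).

Executing turtle program step by step:
Start: pos=(0,0), heading=0, pen down
RT 135: heading 0 -> 225
FD 1: (0,0) -> (-0.707,-0.707) [heading=225, draw]
FD 12: (-0.707,-0.707) -> (-9.192,-9.192) [heading=225, draw]
RT 90: heading 225 -> 135
FD 5: (-9.192,-9.192) -> (-12.728,-5.657) [heading=135, draw]
Final: pos=(-12.728,-5.657), heading=135, 3 segment(s) drawn
Waypoints (4 total):
(0, 0)
(-0.707, -0.707)
(-9.192, -9.192)
(-12.728, -5.657)

Answer: (0, 0)
(-0.707, -0.707)
(-9.192, -9.192)
(-12.728, -5.657)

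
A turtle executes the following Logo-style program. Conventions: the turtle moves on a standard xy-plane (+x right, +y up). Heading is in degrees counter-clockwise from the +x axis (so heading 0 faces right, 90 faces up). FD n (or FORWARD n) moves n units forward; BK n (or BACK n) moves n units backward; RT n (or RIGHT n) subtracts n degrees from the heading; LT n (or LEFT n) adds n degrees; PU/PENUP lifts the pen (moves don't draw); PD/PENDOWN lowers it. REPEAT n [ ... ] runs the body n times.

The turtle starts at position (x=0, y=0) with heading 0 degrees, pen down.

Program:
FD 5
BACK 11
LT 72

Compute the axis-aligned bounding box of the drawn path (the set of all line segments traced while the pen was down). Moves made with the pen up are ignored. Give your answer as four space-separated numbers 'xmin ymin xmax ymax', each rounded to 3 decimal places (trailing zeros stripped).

Answer: -6 0 5 0

Derivation:
Executing turtle program step by step:
Start: pos=(0,0), heading=0, pen down
FD 5: (0,0) -> (5,0) [heading=0, draw]
BK 11: (5,0) -> (-6,0) [heading=0, draw]
LT 72: heading 0 -> 72
Final: pos=(-6,0), heading=72, 2 segment(s) drawn

Segment endpoints: x in {-6, 0, 5}, y in {0}
xmin=-6, ymin=0, xmax=5, ymax=0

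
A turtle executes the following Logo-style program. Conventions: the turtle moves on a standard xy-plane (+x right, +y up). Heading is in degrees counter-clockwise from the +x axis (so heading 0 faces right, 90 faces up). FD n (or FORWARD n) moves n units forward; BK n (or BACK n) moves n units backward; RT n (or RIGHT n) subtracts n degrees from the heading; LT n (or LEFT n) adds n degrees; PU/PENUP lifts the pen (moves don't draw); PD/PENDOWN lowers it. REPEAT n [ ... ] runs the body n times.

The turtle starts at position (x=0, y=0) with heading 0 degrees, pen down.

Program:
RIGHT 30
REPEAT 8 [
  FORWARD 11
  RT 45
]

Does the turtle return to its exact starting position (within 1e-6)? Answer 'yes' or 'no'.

Answer: yes

Derivation:
Executing turtle program step by step:
Start: pos=(0,0), heading=0, pen down
RT 30: heading 0 -> 330
REPEAT 8 [
  -- iteration 1/8 --
  FD 11: (0,0) -> (9.526,-5.5) [heading=330, draw]
  RT 45: heading 330 -> 285
  -- iteration 2/8 --
  FD 11: (9.526,-5.5) -> (12.373,-16.125) [heading=285, draw]
  RT 45: heading 285 -> 240
  -- iteration 3/8 --
  FD 11: (12.373,-16.125) -> (6.873,-25.651) [heading=240, draw]
  RT 45: heading 240 -> 195
  -- iteration 4/8 --
  FD 11: (6.873,-25.651) -> (-3.752,-28.498) [heading=195, draw]
  RT 45: heading 195 -> 150
  -- iteration 5/8 --
  FD 11: (-3.752,-28.498) -> (-13.278,-22.998) [heading=150, draw]
  RT 45: heading 150 -> 105
  -- iteration 6/8 --
  FD 11: (-13.278,-22.998) -> (-16.125,-12.373) [heading=105, draw]
  RT 45: heading 105 -> 60
  -- iteration 7/8 --
  FD 11: (-16.125,-12.373) -> (-10.625,-2.847) [heading=60, draw]
  RT 45: heading 60 -> 15
  -- iteration 8/8 --
  FD 11: (-10.625,-2.847) -> (0,0) [heading=15, draw]
  RT 45: heading 15 -> 330
]
Final: pos=(0,0), heading=330, 8 segment(s) drawn

Start position: (0, 0)
Final position: (0, 0)
Distance = 0; < 1e-6 -> CLOSED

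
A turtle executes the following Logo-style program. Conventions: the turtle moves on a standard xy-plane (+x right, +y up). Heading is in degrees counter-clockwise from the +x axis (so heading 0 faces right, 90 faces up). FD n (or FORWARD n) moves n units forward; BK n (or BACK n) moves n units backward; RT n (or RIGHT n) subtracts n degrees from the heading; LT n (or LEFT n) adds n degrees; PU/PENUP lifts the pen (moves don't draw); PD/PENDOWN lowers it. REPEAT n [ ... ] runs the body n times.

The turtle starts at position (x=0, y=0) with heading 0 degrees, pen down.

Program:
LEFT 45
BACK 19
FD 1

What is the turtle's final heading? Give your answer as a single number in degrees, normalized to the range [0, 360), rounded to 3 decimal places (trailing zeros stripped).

Executing turtle program step by step:
Start: pos=(0,0), heading=0, pen down
LT 45: heading 0 -> 45
BK 19: (0,0) -> (-13.435,-13.435) [heading=45, draw]
FD 1: (-13.435,-13.435) -> (-12.728,-12.728) [heading=45, draw]
Final: pos=(-12.728,-12.728), heading=45, 2 segment(s) drawn

Answer: 45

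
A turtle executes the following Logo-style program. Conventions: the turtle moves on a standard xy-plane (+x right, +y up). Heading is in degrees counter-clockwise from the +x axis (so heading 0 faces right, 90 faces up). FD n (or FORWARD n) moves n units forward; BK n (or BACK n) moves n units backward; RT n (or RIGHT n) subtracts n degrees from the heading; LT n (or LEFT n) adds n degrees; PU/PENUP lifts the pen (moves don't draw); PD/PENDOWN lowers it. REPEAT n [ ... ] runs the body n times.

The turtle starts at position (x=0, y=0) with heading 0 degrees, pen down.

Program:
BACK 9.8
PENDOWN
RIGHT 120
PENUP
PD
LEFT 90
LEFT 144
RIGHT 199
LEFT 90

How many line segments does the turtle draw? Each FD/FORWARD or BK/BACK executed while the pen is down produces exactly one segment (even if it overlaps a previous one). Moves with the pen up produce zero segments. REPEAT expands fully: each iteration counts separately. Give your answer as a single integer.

Answer: 1

Derivation:
Executing turtle program step by step:
Start: pos=(0,0), heading=0, pen down
BK 9.8: (0,0) -> (-9.8,0) [heading=0, draw]
PD: pen down
RT 120: heading 0 -> 240
PU: pen up
PD: pen down
LT 90: heading 240 -> 330
LT 144: heading 330 -> 114
RT 199: heading 114 -> 275
LT 90: heading 275 -> 5
Final: pos=(-9.8,0), heading=5, 1 segment(s) drawn
Segments drawn: 1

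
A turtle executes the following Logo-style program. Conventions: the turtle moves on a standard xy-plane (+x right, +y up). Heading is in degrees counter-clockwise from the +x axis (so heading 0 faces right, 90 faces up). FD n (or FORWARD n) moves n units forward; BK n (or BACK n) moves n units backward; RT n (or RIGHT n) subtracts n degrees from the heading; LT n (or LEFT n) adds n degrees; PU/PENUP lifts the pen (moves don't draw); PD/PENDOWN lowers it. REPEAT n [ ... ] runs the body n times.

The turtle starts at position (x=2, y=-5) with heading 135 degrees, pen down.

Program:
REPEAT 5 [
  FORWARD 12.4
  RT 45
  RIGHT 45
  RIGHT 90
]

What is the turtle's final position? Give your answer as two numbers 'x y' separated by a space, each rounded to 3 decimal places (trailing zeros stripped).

Answer: -6.768 3.768

Derivation:
Executing turtle program step by step:
Start: pos=(2,-5), heading=135, pen down
REPEAT 5 [
  -- iteration 1/5 --
  FD 12.4: (2,-5) -> (-6.768,3.768) [heading=135, draw]
  RT 45: heading 135 -> 90
  RT 45: heading 90 -> 45
  RT 90: heading 45 -> 315
  -- iteration 2/5 --
  FD 12.4: (-6.768,3.768) -> (2,-5) [heading=315, draw]
  RT 45: heading 315 -> 270
  RT 45: heading 270 -> 225
  RT 90: heading 225 -> 135
  -- iteration 3/5 --
  FD 12.4: (2,-5) -> (-6.768,3.768) [heading=135, draw]
  RT 45: heading 135 -> 90
  RT 45: heading 90 -> 45
  RT 90: heading 45 -> 315
  -- iteration 4/5 --
  FD 12.4: (-6.768,3.768) -> (2,-5) [heading=315, draw]
  RT 45: heading 315 -> 270
  RT 45: heading 270 -> 225
  RT 90: heading 225 -> 135
  -- iteration 5/5 --
  FD 12.4: (2,-5) -> (-6.768,3.768) [heading=135, draw]
  RT 45: heading 135 -> 90
  RT 45: heading 90 -> 45
  RT 90: heading 45 -> 315
]
Final: pos=(-6.768,3.768), heading=315, 5 segment(s) drawn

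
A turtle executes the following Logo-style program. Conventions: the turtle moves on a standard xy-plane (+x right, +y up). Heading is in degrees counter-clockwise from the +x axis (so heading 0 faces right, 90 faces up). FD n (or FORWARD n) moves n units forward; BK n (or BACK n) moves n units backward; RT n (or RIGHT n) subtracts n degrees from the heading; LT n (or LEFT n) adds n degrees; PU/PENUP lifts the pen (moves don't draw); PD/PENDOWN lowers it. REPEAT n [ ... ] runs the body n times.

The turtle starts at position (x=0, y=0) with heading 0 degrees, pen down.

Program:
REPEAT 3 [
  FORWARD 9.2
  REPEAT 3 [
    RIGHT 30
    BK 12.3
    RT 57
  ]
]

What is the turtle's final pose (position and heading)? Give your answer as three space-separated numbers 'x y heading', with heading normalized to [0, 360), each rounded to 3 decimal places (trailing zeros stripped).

Executing turtle program step by step:
Start: pos=(0,0), heading=0, pen down
REPEAT 3 [
  -- iteration 1/3 --
  FD 9.2: (0,0) -> (9.2,0) [heading=0, draw]
  REPEAT 3 [
    -- iteration 1/3 --
    RT 30: heading 0 -> 330
    BK 12.3: (9.2,0) -> (-1.452,6.15) [heading=330, draw]
    RT 57: heading 330 -> 273
    -- iteration 2/3 --
    RT 30: heading 273 -> 243
    BK 12.3: (-1.452,6.15) -> (4.132,17.109) [heading=243, draw]
    RT 57: heading 243 -> 186
    -- iteration 3/3 --
    RT 30: heading 186 -> 156
    BK 12.3: (4.132,17.109) -> (15.369,12.107) [heading=156, draw]
    RT 57: heading 156 -> 99
  ]
  -- iteration 2/3 --
  FD 9.2: (15.369,12.107) -> (13.929,21.193) [heading=99, draw]
  REPEAT 3 [
    -- iteration 1/3 --
    RT 30: heading 99 -> 69
    BK 12.3: (13.929,21.193) -> (9.521,9.71) [heading=69, draw]
    RT 57: heading 69 -> 12
    -- iteration 2/3 --
    RT 30: heading 12 -> 342
    BK 12.3: (9.521,9.71) -> (-2.177,13.511) [heading=342, draw]
    RT 57: heading 342 -> 285
    -- iteration 3/3 --
    RT 30: heading 285 -> 255
    BK 12.3: (-2.177,13.511) -> (1.007,25.392) [heading=255, draw]
    RT 57: heading 255 -> 198
  ]
  -- iteration 3/3 --
  FD 9.2: (1.007,25.392) -> (-7.743,22.549) [heading=198, draw]
  REPEAT 3 [
    -- iteration 1/3 --
    RT 30: heading 198 -> 168
    BK 12.3: (-7.743,22.549) -> (4.288,19.992) [heading=168, draw]
    RT 57: heading 168 -> 111
    -- iteration 2/3 --
    RT 30: heading 111 -> 81
    BK 12.3: (4.288,19.992) -> (2.364,7.843) [heading=81, draw]
    RT 57: heading 81 -> 24
    -- iteration 3/3 --
    RT 30: heading 24 -> 354
    BK 12.3: (2.364,7.843) -> (-9.868,9.129) [heading=354, draw]
    RT 57: heading 354 -> 297
  ]
]
Final: pos=(-9.868,9.129), heading=297, 12 segment(s) drawn

Answer: -9.868 9.129 297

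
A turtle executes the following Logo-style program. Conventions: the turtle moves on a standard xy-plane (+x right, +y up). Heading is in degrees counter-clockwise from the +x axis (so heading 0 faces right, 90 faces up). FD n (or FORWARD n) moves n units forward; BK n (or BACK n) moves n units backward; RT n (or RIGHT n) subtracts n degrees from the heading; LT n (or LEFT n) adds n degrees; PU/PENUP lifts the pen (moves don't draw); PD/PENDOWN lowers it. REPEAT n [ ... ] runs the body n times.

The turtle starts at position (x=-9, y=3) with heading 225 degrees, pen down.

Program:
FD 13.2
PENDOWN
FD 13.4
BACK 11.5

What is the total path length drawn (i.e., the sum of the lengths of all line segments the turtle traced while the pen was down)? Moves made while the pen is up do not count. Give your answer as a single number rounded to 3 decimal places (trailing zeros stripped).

Executing turtle program step by step:
Start: pos=(-9,3), heading=225, pen down
FD 13.2: (-9,3) -> (-18.334,-6.334) [heading=225, draw]
PD: pen down
FD 13.4: (-18.334,-6.334) -> (-27.809,-15.809) [heading=225, draw]
BK 11.5: (-27.809,-15.809) -> (-19.677,-7.677) [heading=225, draw]
Final: pos=(-19.677,-7.677), heading=225, 3 segment(s) drawn

Segment lengths:
  seg 1: (-9,3) -> (-18.334,-6.334), length = 13.2
  seg 2: (-18.334,-6.334) -> (-27.809,-15.809), length = 13.4
  seg 3: (-27.809,-15.809) -> (-19.677,-7.677), length = 11.5
Total = 38.1

Answer: 38.1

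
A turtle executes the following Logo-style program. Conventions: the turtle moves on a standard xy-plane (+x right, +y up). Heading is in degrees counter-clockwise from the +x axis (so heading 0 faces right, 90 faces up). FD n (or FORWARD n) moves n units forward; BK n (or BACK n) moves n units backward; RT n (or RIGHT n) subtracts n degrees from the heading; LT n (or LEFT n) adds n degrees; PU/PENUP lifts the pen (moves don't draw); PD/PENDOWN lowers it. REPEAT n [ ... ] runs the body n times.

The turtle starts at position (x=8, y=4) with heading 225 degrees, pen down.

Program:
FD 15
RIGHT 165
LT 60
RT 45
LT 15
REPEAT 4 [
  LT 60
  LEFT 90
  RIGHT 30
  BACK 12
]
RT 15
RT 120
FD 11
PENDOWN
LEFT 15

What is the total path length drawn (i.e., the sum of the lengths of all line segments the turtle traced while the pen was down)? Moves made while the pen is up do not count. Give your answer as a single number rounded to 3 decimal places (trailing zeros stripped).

Executing turtle program step by step:
Start: pos=(8,4), heading=225, pen down
FD 15: (8,4) -> (-2.607,-6.607) [heading=225, draw]
RT 165: heading 225 -> 60
LT 60: heading 60 -> 120
RT 45: heading 120 -> 75
LT 15: heading 75 -> 90
REPEAT 4 [
  -- iteration 1/4 --
  LT 60: heading 90 -> 150
  LT 90: heading 150 -> 240
  RT 30: heading 240 -> 210
  BK 12: (-2.607,-6.607) -> (7.786,-0.607) [heading=210, draw]
  -- iteration 2/4 --
  LT 60: heading 210 -> 270
  LT 90: heading 270 -> 0
  RT 30: heading 0 -> 330
  BK 12: (7.786,-0.607) -> (-2.607,5.393) [heading=330, draw]
  -- iteration 3/4 --
  LT 60: heading 330 -> 30
  LT 90: heading 30 -> 120
  RT 30: heading 120 -> 90
  BK 12: (-2.607,5.393) -> (-2.607,-6.607) [heading=90, draw]
  -- iteration 4/4 --
  LT 60: heading 90 -> 150
  LT 90: heading 150 -> 240
  RT 30: heading 240 -> 210
  BK 12: (-2.607,-6.607) -> (7.786,-0.607) [heading=210, draw]
]
RT 15: heading 210 -> 195
RT 120: heading 195 -> 75
FD 11: (7.786,-0.607) -> (10.633,10.019) [heading=75, draw]
PD: pen down
LT 15: heading 75 -> 90
Final: pos=(10.633,10.019), heading=90, 6 segment(s) drawn

Segment lengths:
  seg 1: (8,4) -> (-2.607,-6.607), length = 15
  seg 2: (-2.607,-6.607) -> (7.786,-0.607), length = 12
  seg 3: (7.786,-0.607) -> (-2.607,5.393), length = 12
  seg 4: (-2.607,5.393) -> (-2.607,-6.607), length = 12
  seg 5: (-2.607,-6.607) -> (7.786,-0.607), length = 12
  seg 6: (7.786,-0.607) -> (10.633,10.019), length = 11
Total = 74

Answer: 74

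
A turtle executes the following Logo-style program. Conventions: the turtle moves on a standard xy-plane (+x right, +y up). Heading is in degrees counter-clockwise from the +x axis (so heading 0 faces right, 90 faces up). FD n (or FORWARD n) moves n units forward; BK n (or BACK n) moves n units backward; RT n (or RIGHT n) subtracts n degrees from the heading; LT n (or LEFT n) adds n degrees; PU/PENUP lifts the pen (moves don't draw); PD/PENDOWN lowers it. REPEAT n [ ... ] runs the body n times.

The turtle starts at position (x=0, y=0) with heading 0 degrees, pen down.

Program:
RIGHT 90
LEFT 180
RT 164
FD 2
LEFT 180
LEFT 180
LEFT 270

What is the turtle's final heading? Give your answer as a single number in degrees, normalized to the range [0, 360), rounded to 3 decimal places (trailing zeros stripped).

Answer: 196

Derivation:
Executing turtle program step by step:
Start: pos=(0,0), heading=0, pen down
RT 90: heading 0 -> 270
LT 180: heading 270 -> 90
RT 164: heading 90 -> 286
FD 2: (0,0) -> (0.551,-1.923) [heading=286, draw]
LT 180: heading 286 -> 106
LT 180: heading 106 -> 286
LT 270: heading 286 -> 196
Final: pos=(0.551,-1.923), heading=196, 1 segment(s) drawn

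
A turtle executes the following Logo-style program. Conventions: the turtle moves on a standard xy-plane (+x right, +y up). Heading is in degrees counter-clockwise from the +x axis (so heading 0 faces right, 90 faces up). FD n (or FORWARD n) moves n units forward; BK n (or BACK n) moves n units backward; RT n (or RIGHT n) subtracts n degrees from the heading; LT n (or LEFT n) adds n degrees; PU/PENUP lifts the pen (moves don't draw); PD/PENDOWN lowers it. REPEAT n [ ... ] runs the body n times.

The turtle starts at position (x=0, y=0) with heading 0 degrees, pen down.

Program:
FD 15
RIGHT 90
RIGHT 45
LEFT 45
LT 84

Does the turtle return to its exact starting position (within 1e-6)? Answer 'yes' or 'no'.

Answer: no

Derivation:
Executing turtle program step by step:
Start: pos=(0,0), heading=0, pen down
FD 15: (0,0) -> (15,0) [heading=0, draw]
RT 90: heading 0 -> 270
RT 45: heading 270 -> 225
LT 45: heading 225 -> 270
LT 84: heading 270 -> 354
Final: pos=(15,0), heading=354, 1 segment(s) drawn

Start position: (0, 0)
Final position: (15, 0)
Distance = 15; >= 1e-6 -> NOT closed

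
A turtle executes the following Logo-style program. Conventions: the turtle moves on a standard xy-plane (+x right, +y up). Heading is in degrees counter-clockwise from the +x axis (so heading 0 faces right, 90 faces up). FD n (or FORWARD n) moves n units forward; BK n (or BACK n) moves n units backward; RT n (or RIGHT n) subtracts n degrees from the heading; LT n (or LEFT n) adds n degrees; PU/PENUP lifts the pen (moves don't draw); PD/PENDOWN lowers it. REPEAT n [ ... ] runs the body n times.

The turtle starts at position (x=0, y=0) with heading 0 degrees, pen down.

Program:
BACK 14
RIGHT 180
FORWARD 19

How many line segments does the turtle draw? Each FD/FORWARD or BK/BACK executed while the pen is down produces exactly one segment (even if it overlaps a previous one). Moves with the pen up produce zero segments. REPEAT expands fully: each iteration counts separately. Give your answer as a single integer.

Answer: 2

Derivation:
Executing turtle program step by step:
Start: pos=(0,0), heading=0, pen down
BK 14: (0,0) -> (-14,0) [heading=0, draw]
RT 180: heading 0 -> 180
FD 19: (-14,0) -> (-33,0) [heading=180, draw]
Final: pos=(-33,0), heading=180, 2 segment(s) drawn
Segments drawn: 2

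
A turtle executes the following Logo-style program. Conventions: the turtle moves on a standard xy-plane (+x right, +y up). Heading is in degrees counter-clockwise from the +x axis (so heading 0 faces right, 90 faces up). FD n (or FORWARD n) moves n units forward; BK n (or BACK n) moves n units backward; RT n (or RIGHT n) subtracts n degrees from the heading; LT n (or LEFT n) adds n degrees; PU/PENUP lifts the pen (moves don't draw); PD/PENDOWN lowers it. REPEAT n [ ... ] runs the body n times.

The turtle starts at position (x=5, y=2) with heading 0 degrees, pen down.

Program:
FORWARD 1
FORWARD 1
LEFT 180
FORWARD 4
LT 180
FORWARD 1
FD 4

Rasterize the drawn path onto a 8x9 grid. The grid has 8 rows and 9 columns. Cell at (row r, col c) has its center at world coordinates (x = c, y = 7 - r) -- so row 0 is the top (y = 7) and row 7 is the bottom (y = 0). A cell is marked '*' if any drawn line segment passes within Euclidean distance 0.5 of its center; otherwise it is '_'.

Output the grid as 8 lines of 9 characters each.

Answer: _________
_________
_________
_________
_________
___******
_________
_________

Derivation:
Segment 0: (5,2) -> (6,2)
Segment 1: (6,2) -> (7,2)
Segment 2: (7,2) -> (3,2)
Segment 3: (3,2) -> (4,2)
Segment 4: (4,2) -> (8,2)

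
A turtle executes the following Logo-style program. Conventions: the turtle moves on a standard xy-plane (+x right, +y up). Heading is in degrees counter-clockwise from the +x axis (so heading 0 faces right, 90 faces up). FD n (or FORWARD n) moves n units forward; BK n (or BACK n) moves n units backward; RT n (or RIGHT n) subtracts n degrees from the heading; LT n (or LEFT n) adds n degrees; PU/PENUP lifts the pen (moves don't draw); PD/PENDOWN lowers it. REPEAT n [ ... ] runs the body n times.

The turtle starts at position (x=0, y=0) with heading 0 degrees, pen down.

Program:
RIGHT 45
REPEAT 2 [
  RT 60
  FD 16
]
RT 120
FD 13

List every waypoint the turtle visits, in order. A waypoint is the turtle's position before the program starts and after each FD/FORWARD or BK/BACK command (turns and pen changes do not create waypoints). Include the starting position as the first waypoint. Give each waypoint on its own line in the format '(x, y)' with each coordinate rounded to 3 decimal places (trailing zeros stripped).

Executing turtle program step by step:
Start: pos=(0,0), heading=0, pen down
RT 45: heading 0 -> 315
REPEAT 2 [
  -- iteration 1/2 --
  RT 60: heading 315 -> 255
  FD 16: (0,0) -> (-4.141,-15.455) [heading=255, draw]
  -- iteration 2/2 --
  RT 60: heading 255 -> 195
  FD 16: (-4.141,-15.455) -> (-19.596,-19.596) [heading=195, draw]
]
RT 120: heading 195 -> 75
FD 13: (-19.596,-19.596) -> (-16.231,-7.039) [heading=75, draw]
Final: pos=(-16.231,-7.039), heading=75, 3 segment(s) drawn
Waypoints (4 total):
(0, 0)
(-4.141, -15.455)
(-19.596, -19.596)
(-16.231, -7.039)

Answer: (0, 0)
(-4.141, -15.455)
(-19.596, -19.596)
(-16.231, -7.039)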